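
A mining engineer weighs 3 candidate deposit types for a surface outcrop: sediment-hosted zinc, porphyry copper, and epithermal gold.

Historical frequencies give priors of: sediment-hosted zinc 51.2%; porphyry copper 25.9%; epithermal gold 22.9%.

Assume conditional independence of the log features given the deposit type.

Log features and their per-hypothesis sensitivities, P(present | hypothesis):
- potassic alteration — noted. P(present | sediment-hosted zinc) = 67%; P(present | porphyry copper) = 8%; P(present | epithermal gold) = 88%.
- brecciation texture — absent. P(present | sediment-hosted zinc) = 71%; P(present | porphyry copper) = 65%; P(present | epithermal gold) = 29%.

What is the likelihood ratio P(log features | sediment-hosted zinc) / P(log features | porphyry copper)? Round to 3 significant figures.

6.94

The Bayes factor is the ratio of the joint likelihoods of the log feature pattern under the two hypotheses (using 1 − P(present | H) for each absent log feature).
  sediment-hosted zinc: 0.67 × (1 − 0.71) = 0.1943
  porphyry copper: 0.08 × (1 − 0.65) = 0.028
Bayes factor = 0.1943 / 0.028 ≈ 6.94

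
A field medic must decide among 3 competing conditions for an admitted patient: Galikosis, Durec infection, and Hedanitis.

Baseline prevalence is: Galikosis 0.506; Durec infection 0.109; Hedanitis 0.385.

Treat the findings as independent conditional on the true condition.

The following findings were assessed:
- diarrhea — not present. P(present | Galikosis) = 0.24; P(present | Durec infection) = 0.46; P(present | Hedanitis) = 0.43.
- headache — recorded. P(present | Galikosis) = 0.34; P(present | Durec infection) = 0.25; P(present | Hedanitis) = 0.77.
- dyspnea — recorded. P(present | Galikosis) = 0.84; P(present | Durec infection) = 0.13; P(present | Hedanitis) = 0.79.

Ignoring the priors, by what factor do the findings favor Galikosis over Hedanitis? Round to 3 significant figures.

The Bayes factor is the ratio of the joint likelihoods of the evidence pattern under the two hypotheses (using 1 − P(present | H) for each absent finding).
  Galikosis: (1 − 0.24) × 0.34 × 0.84 = 0.21706
  Hedanitis: (1 − 0.43) × 0.77 × 0.79 = 0.34673
Bayes factor = 0.21706 / 0.34673 ≈ 0.626

0.626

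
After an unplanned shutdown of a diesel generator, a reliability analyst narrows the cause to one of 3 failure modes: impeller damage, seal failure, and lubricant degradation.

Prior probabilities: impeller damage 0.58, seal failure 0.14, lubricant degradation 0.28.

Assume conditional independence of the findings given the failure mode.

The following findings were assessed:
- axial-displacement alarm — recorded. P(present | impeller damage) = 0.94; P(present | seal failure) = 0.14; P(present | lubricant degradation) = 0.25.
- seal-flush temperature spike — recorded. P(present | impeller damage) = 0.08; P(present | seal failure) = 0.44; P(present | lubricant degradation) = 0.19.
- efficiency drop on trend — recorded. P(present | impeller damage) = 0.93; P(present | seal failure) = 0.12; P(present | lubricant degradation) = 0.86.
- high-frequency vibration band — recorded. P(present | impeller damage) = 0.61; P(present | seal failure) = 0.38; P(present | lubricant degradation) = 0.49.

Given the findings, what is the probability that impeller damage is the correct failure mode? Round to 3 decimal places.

By Bayes' rule with conditional independence, the unnormalized weight for each hypothesis is prior × ∏ likelihoods:
  impeller damage: 0.58 × 0.94 × 0.08 × 0.93 × 0.61 = 0.024743
  seal failure: 0.14 × 0.14 × 0.44 × 0.12 × 0.38 = 0.00039325
  lubricant degradation: 0.28 × 0.25 × 0.19 × 0.86 × 0.49 = 0.0056046
Normalizing constant Z = 0.024743 + 0.00039325 + 0.0056046 = 0.030741.
P(impeller damage | evidence) = 0.024743 / 0.030741 ≈ 0.805.

0.805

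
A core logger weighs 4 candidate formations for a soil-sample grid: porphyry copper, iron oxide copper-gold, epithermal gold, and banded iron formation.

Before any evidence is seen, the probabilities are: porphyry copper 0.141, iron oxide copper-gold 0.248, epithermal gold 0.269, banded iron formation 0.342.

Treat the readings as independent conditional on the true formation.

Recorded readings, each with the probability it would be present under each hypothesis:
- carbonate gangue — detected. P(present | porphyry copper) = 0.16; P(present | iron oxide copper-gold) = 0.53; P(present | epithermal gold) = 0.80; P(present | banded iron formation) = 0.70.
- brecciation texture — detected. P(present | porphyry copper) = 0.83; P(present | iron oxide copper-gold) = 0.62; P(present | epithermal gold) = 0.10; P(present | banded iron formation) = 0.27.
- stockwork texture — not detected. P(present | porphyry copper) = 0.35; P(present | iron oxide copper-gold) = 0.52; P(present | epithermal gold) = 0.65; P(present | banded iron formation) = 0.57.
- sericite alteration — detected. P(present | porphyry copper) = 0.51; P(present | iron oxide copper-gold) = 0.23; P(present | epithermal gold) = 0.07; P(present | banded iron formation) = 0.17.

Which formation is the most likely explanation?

iron oxide copper-gold

Multiply each prior by the joint likelihood of the reading pattern (using 1 − P(present | H) for each absent reading):
  porphyry copper: 0.141 × 0.16 × 0.83 × (1 − 0.35) × 0.51 = 0.0062073
  iron oxide copper-gold: 0.248 × 0.53 × 0.62 × (1 − 0.52) × 0.23 = 0.0089968
  epithermal gold: 0.269 × 0.80 × 0.10 × (1 − 0.65) × 0.07 = 0.00052724
  banded iron formation: 0.342 × 0.70 × 0.27 × (1 − 0.57) × 0.17 = 0.004725
The unnormalized weights sum to 0.020456.
P(porphyry copper | evidence) ≈ 0.0062073 / 0.020456 ≈ 0.303
P(iron oxide copper-gold | evidence) ≈ 0.0089968 / 0.020456 ≈ 0.440
P(epithermal gold | evidence) ≈ 0.00052724 / 0.020456 ≈ 0.026
P(banded iron formation | evidence) ≈ 0.004725 / 0.020456 ≈ 0.231
The largest is 0.440, so iron oxide copper-gold is most probable.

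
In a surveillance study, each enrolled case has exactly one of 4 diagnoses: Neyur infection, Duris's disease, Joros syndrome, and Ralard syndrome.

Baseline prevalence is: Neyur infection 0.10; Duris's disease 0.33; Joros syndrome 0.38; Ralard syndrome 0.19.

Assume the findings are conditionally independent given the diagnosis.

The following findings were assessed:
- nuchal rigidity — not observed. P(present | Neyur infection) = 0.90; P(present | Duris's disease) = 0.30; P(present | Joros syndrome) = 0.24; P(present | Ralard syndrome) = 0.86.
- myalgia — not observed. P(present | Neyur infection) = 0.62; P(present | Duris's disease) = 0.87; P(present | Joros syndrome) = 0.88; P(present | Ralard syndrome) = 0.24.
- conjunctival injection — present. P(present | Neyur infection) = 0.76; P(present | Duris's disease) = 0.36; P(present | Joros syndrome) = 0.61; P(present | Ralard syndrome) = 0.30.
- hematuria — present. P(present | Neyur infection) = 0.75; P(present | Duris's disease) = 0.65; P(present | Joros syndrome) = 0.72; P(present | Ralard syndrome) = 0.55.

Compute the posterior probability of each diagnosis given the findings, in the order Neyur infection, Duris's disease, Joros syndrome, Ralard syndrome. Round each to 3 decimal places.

Multiply each prior by the joint likelihood of the evidence pattern (using 1 − P(present | H) for each absent finding):
  Neyur infection: 0.10 × (1 − 0.90) × (1 − 0.62) × 0.76 × 0.75 = 0.002166
  Duris's disease: 0.33 × (1 − 0.30) × (1 − 0.87) × 0.36 × 0.65 = 0.007027
  Joros syndrome: 0.38 × (1 − 0.24) × (1 − 0.88) × 0.61 × 0.72 = 0.015221
  Ralard syndrome: 0.19 × (1 − 0.86) × (1 − 0.24) × 0.30 × 0.55 = 0.0033356
Marginal likelihood of the evidence = 0.02775.
P(Neyur infection | evidence) = 0.002166 / 0.02775 ≈ 0.078
P(Duris's disease | evidence) = 0.007027 / 0.02775 ≈ 0.253
P(Joros syndrome | evidence) = 0.015221 / 0.02775 ≈ 0.549
P(Ralard syndrome | evidence) = 0.0033356 / 0.02775 ≈ 0.120

0.078, 0.253, 0.549, 0.120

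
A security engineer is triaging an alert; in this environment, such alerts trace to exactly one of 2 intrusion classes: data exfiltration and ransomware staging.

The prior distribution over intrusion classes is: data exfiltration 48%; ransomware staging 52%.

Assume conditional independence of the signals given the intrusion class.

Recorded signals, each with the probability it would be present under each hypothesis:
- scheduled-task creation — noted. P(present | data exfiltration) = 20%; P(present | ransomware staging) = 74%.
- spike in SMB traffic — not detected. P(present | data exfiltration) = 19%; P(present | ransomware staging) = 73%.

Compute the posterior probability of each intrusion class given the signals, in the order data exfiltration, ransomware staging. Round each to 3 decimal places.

Multiply each prior by the joint likelihood of the signal pattern (using 1 − P(present | H) for each absent signal):
  data exfiltration: 0.48 × 0.20 × (1 − 0.19) = 0.07776
  ransomware staging: 0.52 × 0.74 × (1 − 0.73) = 0.1039
Marginal likelihood of the evidence = 0.18166.
P(data exfiltration | evidence) = 0.07776 / 0.18166 ≈ 0.428
P(ransomware staging | evidence) = 0.1039 / 0.18166 ≈ 0.572

0.428, 0.572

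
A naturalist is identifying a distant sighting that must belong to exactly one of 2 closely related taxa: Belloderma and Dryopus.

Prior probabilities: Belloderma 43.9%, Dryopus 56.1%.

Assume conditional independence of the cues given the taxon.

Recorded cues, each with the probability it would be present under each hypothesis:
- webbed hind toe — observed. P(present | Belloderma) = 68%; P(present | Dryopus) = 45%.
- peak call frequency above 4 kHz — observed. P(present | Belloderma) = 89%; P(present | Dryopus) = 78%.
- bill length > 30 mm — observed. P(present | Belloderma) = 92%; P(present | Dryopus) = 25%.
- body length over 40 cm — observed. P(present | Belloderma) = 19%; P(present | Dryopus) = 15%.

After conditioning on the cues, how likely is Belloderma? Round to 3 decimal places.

0.863

By Bayes' rule with conditional independence, the unnormalized weight for each hypothesis is prior × ∏ likelihoods:
  Belloderma: 0.439 × 0.68 × 0.89 × 0.92 × 0.19 = 0.046441
  Dryopus: 0.561 × 0.45 × 0.78 × 0.25 × 0.15 = 0.0073842
Marginal likelihood of the evidence = 0.053826.
P(Belloderma | evidence) = 0.046441 / 0.053826 ≈ 0.863.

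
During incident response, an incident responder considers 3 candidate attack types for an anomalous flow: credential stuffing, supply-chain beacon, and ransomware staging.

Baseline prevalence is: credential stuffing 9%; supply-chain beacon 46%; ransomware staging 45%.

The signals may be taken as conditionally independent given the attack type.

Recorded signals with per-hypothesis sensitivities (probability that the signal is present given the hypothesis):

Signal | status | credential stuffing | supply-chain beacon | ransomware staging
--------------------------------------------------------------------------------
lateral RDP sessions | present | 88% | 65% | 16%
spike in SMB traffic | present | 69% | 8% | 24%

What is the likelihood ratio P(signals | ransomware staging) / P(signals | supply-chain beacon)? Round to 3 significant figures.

Take the product of per-signal likelihoods under each hypothesis, then divide.
  ransomware staging: 0.16 × 0.24 = 0.0384
  supply-chain beacon: 0.65 × 0.08 = 0.052
Bayes factor = 0.0384 / 0.052 ≈ 0.738

0.738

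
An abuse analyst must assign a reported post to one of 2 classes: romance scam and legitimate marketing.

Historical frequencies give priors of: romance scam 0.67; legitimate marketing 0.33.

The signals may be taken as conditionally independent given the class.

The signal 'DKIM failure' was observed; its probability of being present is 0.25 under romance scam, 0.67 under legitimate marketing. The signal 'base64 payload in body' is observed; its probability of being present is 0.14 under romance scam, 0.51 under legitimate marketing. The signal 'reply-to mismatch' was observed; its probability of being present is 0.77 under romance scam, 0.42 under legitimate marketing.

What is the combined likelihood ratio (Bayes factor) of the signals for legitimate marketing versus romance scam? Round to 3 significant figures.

5.33

Joint likelihood of the signal pattern under each hypothesis:
  legitimate marketing: 0.67 × 0.51 × 0.42 = 0.14351
  romance scam: 0.25 × 0.14 × 0.77 = 0.02695
Bayes factor = 0.14351 / 0.02695 ≈ 5.33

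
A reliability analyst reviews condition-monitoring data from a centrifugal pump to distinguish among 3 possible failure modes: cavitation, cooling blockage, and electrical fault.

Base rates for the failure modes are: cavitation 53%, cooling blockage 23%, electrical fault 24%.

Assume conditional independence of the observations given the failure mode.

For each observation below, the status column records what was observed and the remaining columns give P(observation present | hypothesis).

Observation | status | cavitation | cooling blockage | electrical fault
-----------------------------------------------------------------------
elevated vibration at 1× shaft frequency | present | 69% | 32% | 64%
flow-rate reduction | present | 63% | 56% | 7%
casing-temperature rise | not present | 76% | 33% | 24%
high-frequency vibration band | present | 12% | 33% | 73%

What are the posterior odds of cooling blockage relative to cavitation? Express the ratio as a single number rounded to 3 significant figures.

Unnormalized posterior weight (prior times the observation likelihoods) for each of the two hypotheses (using 1 − P(present | H) for each absent observation):
  cooling blockage: 0.23 × 0.32 × 0.56 × (1 − 0.33) × 0.33 = 0.0091129
  cavitation: 0.53 × 0.69 × 0.63 × (1 − 0.76) × 0.12 = 0.0066353
Posterior odds = 0.0091129 / 0.0066353 ≈ 1.37.

1.37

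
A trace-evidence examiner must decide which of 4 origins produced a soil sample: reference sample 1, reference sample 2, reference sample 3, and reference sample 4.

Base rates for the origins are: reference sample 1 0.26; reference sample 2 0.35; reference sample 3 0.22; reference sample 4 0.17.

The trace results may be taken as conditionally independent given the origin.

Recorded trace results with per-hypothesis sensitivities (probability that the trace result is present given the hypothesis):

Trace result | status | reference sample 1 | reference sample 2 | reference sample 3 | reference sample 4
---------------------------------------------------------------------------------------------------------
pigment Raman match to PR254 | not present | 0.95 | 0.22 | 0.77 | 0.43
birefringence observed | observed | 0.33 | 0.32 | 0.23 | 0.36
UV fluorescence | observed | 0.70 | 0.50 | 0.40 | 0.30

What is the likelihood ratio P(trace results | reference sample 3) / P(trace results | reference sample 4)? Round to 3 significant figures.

0.344

Take the product of per-trace result likelihoods under each hypothesis (using 1 − P(present | H) for each absent trace result), then divide.
  reference sample 3: (1 − 0.77) × 0.23 × 0.40 = 0.02116
  reference sample 4: (1 − 0.43) × 0.36 × 0.30 = 0.06156
Bayes factor = 0.02116 / 0.06156 ≈ 0.344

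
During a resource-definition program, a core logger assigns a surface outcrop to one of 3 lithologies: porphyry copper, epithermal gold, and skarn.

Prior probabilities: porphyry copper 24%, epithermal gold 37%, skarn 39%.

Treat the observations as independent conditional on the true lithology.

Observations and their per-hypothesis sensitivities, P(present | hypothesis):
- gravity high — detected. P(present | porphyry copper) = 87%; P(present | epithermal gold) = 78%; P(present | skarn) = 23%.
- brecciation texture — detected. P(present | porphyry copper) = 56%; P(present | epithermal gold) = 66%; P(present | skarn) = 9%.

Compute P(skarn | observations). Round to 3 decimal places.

Multiply each prior by the joint likelihood of the evidence pattern:
  porphyry copper: 0.24 × 0.87 × 0.56 = 0.11693
  epithermal gold: 0.37 × 0.78 × 0.66 = 0.19048
  skarn: 0.39 × 0.23 × 0.09 = 0.008073
The unnormalized weights sum to 0.31548.
P(skarn | evidence) = 0.008073 / 0.31548 ≈ 0.026.

0.026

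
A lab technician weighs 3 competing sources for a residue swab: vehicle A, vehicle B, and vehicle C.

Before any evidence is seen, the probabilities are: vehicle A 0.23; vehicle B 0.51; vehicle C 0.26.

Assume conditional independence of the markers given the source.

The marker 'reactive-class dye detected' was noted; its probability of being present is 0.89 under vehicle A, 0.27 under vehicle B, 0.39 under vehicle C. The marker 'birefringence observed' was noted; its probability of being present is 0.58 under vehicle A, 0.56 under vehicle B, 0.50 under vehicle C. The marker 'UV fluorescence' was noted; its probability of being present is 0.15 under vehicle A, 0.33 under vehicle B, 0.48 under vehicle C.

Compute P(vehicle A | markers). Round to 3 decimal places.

By Bayes' rule with conditional independence, the unnormalized weight for each hypothesis is prior × ∏ likelihoods:
  vehicle A: 0.23 × 0.89 × 0.58 × 0.15 = 0.017809
  vehicle B: 0.51 × 0.27 × 0.56 × 0.33 = 0.025447
  vehicle C: 0.26 × 0.39 × 0.50 × 0.48 = 0.024336
Normalizing constant Z = 0.017809 + 0.025447 + 0.024336 = 0.067592.
P(vehicle A | evidence) = 0.017809 / 0.067592 ≈ 0.263.

0.263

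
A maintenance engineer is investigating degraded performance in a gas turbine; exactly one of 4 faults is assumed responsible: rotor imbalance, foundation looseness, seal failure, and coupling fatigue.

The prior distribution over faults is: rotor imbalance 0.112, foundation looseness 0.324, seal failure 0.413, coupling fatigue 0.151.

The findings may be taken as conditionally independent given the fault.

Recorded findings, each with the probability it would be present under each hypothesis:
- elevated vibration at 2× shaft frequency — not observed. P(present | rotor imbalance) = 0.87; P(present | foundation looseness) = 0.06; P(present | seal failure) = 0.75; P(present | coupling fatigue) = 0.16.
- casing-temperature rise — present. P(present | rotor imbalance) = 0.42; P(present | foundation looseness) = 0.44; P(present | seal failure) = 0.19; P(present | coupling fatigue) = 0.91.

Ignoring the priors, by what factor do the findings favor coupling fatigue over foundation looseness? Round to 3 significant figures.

The Bayes factor is the ratio of the joint likelihoods of the evidence pattern under the two hypotheses (using 1 − P(present | H) for each absent finding).
  coupling fatigue: (1 − 0.16) × 0.91 = 0.7644
  foundation looseness: (1 − 0.06) × 0.44 = 0.4136
Bayes factor = 0.7644 / 0.4136 ≈ 1.85

1.85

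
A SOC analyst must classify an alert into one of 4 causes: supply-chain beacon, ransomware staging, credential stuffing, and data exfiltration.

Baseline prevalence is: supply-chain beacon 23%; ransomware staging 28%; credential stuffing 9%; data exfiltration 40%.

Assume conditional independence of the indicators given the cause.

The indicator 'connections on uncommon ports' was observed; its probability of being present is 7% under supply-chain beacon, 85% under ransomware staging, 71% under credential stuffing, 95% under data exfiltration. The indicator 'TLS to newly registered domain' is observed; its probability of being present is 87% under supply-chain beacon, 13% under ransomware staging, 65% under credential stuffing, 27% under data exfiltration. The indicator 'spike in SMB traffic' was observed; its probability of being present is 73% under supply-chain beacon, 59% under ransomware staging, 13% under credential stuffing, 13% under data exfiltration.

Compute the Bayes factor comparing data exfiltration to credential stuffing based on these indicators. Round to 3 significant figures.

Joint likelihood of the indicator pattern under each hypothesis:
  data exfiltration: 0.95 × 0.27 × 0.13 = 0.033345
  credential stuffing: 0.71 × 0.65 × 0.13 = 0.059995
Bayes factor = 0.033345 / 0.059995 ≈ 0.556

0.556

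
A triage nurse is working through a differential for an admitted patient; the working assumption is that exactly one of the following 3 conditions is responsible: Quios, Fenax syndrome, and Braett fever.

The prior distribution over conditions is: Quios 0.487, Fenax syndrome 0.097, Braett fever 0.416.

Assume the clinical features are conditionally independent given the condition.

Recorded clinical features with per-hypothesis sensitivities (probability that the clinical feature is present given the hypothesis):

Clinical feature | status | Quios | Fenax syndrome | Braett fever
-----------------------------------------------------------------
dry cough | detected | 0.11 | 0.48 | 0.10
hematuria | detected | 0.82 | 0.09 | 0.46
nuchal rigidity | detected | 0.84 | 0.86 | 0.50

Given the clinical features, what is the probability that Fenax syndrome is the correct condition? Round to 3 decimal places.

0.072

Multiply each prior by the joint likelihood of the clinical feature pattern:
  Quios: 0.487 × 0.11 × 0.82 × 0.84 = 0.036899
  Fenax syndrome: 0.097 × 0.48 × 0.09 × 0.86 = 0.0036037
  Braett fever: 0.416 × 0.10 × 0.46 × 0.50 = 0.009568
Marginal likelihood of the evidence = 0.050071.
P(Fenax syndrome | evidence) = 0.0036037 / 0.050071 ≈ 0.072.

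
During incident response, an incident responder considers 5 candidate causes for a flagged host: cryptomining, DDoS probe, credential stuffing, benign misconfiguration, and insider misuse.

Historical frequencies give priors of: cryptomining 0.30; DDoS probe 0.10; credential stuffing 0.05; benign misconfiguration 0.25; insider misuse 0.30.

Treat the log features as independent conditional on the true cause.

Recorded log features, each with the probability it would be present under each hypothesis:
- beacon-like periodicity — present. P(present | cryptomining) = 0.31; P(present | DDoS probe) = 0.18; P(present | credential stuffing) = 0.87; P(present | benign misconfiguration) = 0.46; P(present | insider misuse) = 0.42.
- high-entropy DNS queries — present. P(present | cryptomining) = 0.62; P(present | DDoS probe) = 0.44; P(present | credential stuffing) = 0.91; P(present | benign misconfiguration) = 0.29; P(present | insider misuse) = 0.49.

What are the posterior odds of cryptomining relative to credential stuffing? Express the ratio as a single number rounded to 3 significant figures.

1.46

Unnormalized posterior weight (prior times the log feature likelihoods) for each of the two hypotheses:
  cryptomining: 0.30 × 0.31 × 0.62 = 0.05766
  credential stuffing: 0.05 × 0.87 × 0.91 = 0.039585
Odds(cryptomining : credential stuffing) = 0.05766 / 0.039585 ≈ 1.46.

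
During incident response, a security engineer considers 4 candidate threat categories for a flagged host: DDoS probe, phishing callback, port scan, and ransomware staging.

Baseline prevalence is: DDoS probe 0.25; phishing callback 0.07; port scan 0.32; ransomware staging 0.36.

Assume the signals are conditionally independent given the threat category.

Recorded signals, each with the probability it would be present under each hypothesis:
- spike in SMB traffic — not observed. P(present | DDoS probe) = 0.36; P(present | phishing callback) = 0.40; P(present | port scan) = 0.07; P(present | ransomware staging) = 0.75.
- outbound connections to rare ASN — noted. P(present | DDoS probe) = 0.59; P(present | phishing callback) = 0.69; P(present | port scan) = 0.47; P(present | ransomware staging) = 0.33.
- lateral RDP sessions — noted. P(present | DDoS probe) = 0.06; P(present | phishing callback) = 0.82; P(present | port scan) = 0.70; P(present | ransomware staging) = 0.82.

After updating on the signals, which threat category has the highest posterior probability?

port scan

By Bayes' rule with conditional independence, the unnormalized weight for each hypothesis is prior × ∏ likelihoods (using 1 − P(present | H) for each absent signal):
  DDoS probe: 0.25 × (1 − 0.36) × 0.59 × 0.06 = 0.005664
  phishing callback: 0.07 × (1 − 0.40) × 0.69 × 0.82 = 0.023764
  port scan: 0.32 × (1 − 0.07) × 0.47 × 0.70 = 0.09791
  ransomware staging: 0.36 × (1 − 0.75) × 0.33 × 0.82 = 0.024354
The unnormalized weights sum to 0.15169.
P(DDoS probe | evidence) ≈ 0.005664 / 0.15169 ≈ 0.037
P(phishing callback | evidence) ≈ 0.023764 / 0.15169 ≈ 0.157
P(port scan | evidence) ≈ 0.09791 / 0.15169 ≈ 0.645
P(ransomware staging | evidence) ≈ 0.024354 / 0.15169 ≈ 0.161
The largest is 0.645, so port scan is most probable.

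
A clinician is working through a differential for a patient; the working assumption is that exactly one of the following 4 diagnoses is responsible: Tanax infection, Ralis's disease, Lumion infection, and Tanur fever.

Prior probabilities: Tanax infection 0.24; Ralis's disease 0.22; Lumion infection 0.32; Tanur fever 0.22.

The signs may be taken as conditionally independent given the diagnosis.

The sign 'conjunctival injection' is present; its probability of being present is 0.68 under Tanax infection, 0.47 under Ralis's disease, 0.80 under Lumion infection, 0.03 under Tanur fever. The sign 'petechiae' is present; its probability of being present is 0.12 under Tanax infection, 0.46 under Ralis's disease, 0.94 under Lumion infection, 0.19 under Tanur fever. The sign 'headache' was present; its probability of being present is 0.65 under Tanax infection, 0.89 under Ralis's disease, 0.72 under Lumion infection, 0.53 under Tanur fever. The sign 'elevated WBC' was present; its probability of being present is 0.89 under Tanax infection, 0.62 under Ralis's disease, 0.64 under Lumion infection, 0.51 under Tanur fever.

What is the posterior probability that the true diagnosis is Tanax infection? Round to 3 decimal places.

Multiply each prior by the joint likelihood of the sign pattern:
  Tanax infection: 0.24 × 0.68 × 0.12 × 0.65 × 0.89 = 0.011329
  Ralis's disease: 0.22 × 0.47 × 0.46 × 0.89 × 0.62 = 0.026246
  Lumion infection: 0.32 × 0.80 × 0.94 × 0.72 × 0.64 = 0.11089
  Tanur fever: 0.22 × 0.03 × 0.19 × 0.53 × 0.51 = 0.00033896
Marginal likelihood of the evidence = 0.1488.
P(Tanax infection | evidence) = 0.011329 / 0.1488 ≈ 0.076.

0.076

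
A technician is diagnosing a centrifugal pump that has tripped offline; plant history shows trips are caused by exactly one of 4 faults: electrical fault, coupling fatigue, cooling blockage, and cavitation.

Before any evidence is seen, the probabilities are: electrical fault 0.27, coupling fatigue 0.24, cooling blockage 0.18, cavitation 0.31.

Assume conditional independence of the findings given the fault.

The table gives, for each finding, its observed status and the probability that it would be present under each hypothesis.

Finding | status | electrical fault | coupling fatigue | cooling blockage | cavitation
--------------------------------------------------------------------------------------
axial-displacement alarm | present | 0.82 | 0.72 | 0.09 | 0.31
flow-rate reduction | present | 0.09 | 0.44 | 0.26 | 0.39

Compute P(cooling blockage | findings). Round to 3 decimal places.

By Bayes' rule with conditional independence, the unnormalized weight for each hypothesis is prior × ∏ likelihoods:
  electrical fault: 0.27 × 0.82 × 0.09 = 0.019926
  coupling fatigue: 0.24 × 0.72 × 0.44 = 0.076032
  cooling blockage: 0.18 × 0.09 × 0.26 = 0.004212
  cavitation: 0.31 × 0.31 × 0.39 = 0.037479
The unnormalized weights sum to 0.13765.
P(cooling blockage | evidence) = 0.004212 / 0.13765 ≈ 0.031.

0.031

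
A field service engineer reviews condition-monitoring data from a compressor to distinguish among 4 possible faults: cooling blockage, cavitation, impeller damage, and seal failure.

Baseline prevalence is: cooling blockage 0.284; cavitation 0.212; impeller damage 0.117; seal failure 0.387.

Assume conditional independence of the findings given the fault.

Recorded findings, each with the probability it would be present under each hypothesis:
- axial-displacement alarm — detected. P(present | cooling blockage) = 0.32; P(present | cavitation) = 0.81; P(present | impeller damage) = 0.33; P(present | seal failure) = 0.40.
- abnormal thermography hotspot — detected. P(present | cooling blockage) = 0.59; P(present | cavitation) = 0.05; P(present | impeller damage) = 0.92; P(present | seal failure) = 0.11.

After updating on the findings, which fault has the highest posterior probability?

Multiply each prior by the joint likelihood of the evidence pattern:
  cooling blockage: 0.284 × 0.32 × 0.59 = 0.053619
  cavitation: 0.212 × 0.81 × 0.05 = 0.008586
  impeller damage: 0.117 × 0.33 × 0.92 = 0.035521
  seal failure: 0.387 × 0.40 × 0.11 = 0.017028
Marginal likelihood of the evidence = 0.11475.
P(cooling blockage | evidence) ≈ 0.053619 / 0.11475 ≈ 0.467
P(cavitation | evidence) ≈ 0.008586 / 0.11475 ≈ 0.075
P(impeller damage | evidence) ≈ 0.035521 / 0.11475 ≈ 0.310
P(seal failure | evidence) ≈ 0.017028 / 0.11475 ≈ 0.148
The largest is 0.467, so cooling blockage is most probable.

cooling blockage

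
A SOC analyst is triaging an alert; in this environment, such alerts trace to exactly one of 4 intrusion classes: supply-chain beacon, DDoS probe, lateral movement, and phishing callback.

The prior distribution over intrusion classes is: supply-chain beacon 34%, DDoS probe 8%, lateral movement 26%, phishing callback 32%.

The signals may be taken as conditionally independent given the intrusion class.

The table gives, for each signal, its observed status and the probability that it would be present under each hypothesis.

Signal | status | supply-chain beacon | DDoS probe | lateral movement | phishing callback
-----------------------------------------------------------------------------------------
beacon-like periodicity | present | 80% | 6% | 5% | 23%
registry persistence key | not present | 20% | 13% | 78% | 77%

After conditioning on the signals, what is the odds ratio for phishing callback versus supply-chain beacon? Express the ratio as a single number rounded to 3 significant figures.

The normalizing constant cancels in an odds ratio, so compute prior × likelihood for the two hypotheses only (using 1 − P(present | H) for each absent signal):
  phishing callback: 0.32 × 0.23 × (1 − 0.77) = 0.016928
  supply-chain beacon: 0.34 × 0.80 × (1 − 0.20) = 0.2176
Odds(phishing callback : supply-chain beacon) = 0.016928 / 0.2176 ≈ 0.0778.

0.0778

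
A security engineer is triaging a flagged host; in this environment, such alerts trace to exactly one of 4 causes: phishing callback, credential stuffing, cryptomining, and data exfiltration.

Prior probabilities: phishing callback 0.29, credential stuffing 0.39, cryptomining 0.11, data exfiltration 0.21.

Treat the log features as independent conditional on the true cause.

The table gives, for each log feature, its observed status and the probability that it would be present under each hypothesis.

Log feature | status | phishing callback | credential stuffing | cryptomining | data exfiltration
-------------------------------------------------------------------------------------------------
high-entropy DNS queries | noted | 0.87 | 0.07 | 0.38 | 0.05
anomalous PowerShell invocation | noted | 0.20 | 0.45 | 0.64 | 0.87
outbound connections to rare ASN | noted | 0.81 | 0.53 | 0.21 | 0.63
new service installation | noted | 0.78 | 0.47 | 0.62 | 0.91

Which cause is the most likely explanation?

Multiply each prior by the joint likelihood of the log feature pattern:
  phishing callback: 0.29 × 0.87 × 0.20 × 0.81 × 0.78 = 0.031881
  credential stuffing: 0.39 × 0.07 × 0.45 × 0.53 × 0.47 = 0.0030602
  cryptomining: 0.11 × 0.38 × 0.64 × 0.21 × 0.62 = 0.0034831
  data exfiltration: 0.21 × 0.05 × 0.87 × 0.63 × 0.91 = 0.0052371
Marginal likelihood of the evidence = 0.043661.
P(phishing callback | evidence) ≈ 0.031881 / 0.043661 ≈ 0.730
P(credential stuffing | evidence) ≈ 0.0030602 / 0.043661 ≈ 0.070
P(cryptomining | evidence) ≈ 0.0034831 / 0.043661 ≈ 0.080
P(data exfiltration | evidence) ≈ 0.0052371 / 0.043661 ≈ 0.120
The largest is 0.730, so phishing callback is most probable.

phishing callback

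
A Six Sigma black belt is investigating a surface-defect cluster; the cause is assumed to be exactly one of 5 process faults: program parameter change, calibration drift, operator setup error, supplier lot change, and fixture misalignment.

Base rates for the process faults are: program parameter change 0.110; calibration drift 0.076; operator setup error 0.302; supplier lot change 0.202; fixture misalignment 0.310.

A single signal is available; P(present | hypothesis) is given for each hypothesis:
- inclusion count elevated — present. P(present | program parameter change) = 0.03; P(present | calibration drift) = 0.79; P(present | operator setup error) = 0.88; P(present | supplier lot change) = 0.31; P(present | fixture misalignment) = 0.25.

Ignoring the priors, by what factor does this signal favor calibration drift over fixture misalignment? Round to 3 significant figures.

3.16

The Bayes factor is the ratio of the two likelihoods.
  calibration drift: 0.79
  fixture misalignment: 0.25
Bayes factor = 0.79 / 0.25 ≈ 3.16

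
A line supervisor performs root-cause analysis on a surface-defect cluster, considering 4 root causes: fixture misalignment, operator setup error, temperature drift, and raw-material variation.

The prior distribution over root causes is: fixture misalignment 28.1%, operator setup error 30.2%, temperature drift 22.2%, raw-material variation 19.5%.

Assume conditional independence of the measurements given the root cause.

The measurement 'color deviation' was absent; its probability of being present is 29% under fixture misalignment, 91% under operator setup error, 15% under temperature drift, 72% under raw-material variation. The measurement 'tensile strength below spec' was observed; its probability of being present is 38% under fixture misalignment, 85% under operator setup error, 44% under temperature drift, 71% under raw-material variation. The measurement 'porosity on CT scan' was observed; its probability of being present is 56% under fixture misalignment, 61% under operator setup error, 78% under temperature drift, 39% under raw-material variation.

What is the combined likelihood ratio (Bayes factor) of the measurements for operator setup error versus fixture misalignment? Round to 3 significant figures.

Joint likelihood of the measurement pattern under each hypothesis (using 1 − P(present | H) for each absent measurement):
  operator setup error: (1 − 0.91) × 0.85 × 0.61 = 0.046665
  fixture misalignment: (1 − 0.29) × 0.38 × 0.56 = 0.15109
Bayes factor = 0.046665 / 0.15109 ≈ 0.309

0.309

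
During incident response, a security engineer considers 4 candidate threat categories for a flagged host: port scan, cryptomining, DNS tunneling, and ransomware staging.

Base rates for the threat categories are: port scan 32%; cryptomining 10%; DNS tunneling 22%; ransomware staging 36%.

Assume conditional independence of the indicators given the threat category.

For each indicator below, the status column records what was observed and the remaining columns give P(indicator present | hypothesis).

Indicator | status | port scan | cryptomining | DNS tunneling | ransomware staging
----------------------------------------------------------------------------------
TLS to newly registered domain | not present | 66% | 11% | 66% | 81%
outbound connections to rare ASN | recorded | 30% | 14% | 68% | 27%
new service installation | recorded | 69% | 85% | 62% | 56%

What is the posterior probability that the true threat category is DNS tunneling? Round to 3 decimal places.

Multiply each prior by the joint likelihood of the indicator pattern (using 1 − P(present | H) for each absent indicator):
  port scan: 0.32 × (1 − 0.66) × 0.30 × 0.69 = 0.022522
  cryptomining: 0.10 × (1 − 0.11) × 0.14 × 0.85 = 0.010591
  DNS tunneling: 0.22 × (1 − 0.66) × 0.68 × 0.62 = 0.031536
  ransomware staging: 0.36 × (1 − 0.81) × 0.27 × 0.56 = 0.010342
The unnormalized weights sum to 0.07499.
P(DNS tunneling | evidence) = 0.031536 / 0.07499 ≈ 0.421.

0.421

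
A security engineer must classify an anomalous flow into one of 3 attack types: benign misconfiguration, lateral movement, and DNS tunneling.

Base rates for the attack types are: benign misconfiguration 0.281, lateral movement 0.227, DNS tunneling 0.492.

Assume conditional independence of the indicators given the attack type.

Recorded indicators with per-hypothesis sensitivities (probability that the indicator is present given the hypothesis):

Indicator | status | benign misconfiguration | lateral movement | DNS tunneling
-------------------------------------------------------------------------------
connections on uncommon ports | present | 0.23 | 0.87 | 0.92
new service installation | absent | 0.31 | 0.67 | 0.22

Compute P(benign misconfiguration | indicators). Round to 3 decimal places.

0.096

For each hypothesis, the unnormalized posterior weight is prior × product of the indicator likelihoods (using 1 − P(present | H) for each absent indicator):
  benign misconfiguration: 0.281 × 0.23 × (1 − 0.31) = 0.044595
  lateral movement: 0.227 × 0.87 × (1 − 0.67) = 0.065172
  DNS tunneling: 0.492 × 0.92 × (1 − 0.22) = 0.35306
Normalizing constant Z = 0.044595 + 0.065172 + 0.35306 = 0.46283.
P(benign misconfiguration | evidence) = 0.044595 / 0.46283 ≈ 0.096.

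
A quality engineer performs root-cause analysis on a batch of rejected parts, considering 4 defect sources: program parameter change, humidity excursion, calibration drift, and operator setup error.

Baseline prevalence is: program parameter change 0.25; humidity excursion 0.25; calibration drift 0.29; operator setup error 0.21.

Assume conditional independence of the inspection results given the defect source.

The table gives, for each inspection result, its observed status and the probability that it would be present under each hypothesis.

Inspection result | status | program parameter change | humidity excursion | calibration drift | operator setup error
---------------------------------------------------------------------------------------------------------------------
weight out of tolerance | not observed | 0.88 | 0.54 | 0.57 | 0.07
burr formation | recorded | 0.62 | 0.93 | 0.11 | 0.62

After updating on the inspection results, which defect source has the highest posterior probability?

operator setup error

For each hypothesis, the unnormalized posterior weight is prior × product of the inspection result likelihoods (using 1 − P(present | H) for each absent inspection result):
  program parameter change: 0.25 × (1 − 0.88) × 0.62 = 0.0186
  humidity excursion: 0.25 × (1 − 0.54) × 0.93 = 0.10695
  calibration drift: 0.29 × (1 − 0.57) × 0.11 = 0.013717
  operator setup error: 0.21 × (1 − 0.07) × 0.62 = 0.12109
Normalizing constant Z = 0.0186 + 0.10695 + 0.013717 + 0.12109 = 0.26035.
P(program parameter change | evidence) ≈ 0.0186 / 0.26035 ≈ 0.071
P(humidity excursion | evidence) ≈ 0.10695 / 0.26035 ≈ 0.411
P(calibration drift | evidence) ≈ 0.013717 / 0.26035 ≈ 0.053
P(operator setup error | evidence) ≈ 0.12109 / 0.26035 ≈ 0.465
The largest is 0.465, so operator setup error is most probable.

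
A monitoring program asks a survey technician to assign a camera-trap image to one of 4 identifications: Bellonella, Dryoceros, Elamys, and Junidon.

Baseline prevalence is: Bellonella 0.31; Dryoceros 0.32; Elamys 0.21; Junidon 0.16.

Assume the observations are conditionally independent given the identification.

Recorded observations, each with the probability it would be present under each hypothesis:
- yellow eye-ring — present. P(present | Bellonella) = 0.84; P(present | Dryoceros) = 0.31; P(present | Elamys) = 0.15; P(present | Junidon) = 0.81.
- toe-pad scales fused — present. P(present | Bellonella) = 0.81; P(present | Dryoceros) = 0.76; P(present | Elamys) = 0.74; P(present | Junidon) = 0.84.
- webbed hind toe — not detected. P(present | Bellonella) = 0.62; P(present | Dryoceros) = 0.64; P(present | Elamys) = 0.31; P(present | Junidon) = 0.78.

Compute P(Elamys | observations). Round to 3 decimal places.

For each hypothesis, the unnormalized posterior weight is prior × product of the observation likelihoods (using 1 − P(present | H) for each absent observation):
  Bellonella: 0.31 × 0.84 × 0.81 × (1 − 0.62) = 0.080151
  Dryoceros: 0.32 × 0.31 × 0.76 × (1 − 0.64) = 0.027141
  Elamys: 0.21 × 0.15 × 0.74 × (1 − 0.31) = 0.016084
  Junidon: 0.16 × 0.81 × 0.84 × (1 − 0.78) = 0.02395
Marginal likelihood of the evidence = 0.14733.
P(Elamys | evidence) = 0.016084 / 0.14733 ≈ 0.109.

0.109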